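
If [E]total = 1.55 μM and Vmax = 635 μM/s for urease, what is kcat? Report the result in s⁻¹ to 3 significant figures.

410 s⁻¹

kcat = Vmax/[E]total = 635 μM/s / 1.55 μM = 410 s⁻¹.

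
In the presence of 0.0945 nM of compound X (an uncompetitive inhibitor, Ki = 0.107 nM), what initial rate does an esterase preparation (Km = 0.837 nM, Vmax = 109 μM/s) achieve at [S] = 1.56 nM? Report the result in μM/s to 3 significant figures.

With α = 1 + [I]/Ki = 1 + 0.0945/0.107 = 1.883, the uncompetitive rate law is v = (Vmax/α)·[S] / (Km/α + [S]).
v = (109/1.883)×1.56 / (0.837/1.883 + 1.56) = 90.29/2.004 = 45.0 μM/s.

45.0 μM/s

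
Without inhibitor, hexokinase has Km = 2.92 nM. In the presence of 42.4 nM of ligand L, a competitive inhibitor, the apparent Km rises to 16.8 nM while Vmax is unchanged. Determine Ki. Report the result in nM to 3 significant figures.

Competitive: Km,app = α·Km with α = 1 + [I]/Ki.
α = Km,app/Km = 16.8/2.92 = 5.753.
Since α = 1 + [I]/Ki, [I]/Ki = 5.753 − 1 = 4.753 and Ki = 42.4/4.753 = 8.92 nM.

8.92 nM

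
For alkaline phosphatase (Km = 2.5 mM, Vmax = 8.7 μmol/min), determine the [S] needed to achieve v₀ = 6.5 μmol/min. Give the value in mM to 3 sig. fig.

7.39 mM

Rearranging v = Vmax[S]/(Km+[S]) gives [S] = Km·v/(Vmax − v).
[S] = 2.5 × 6.5 / (8.7 − 6.5) = 16.25/2.200 = 7.39 mM.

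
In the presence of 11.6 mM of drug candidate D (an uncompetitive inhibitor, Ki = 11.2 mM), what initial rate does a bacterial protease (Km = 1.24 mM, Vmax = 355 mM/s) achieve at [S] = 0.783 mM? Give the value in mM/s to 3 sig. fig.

98.1 mM/s

With α = 1 + [I]/Ki = 1 + 11.6/11.2 = 2.036, the uncompetitive rate law is v = (Vmax/α)·[S] / (Km/α + [S]).
v = (355/2.036)×0.783 / (1.24/2.036 + 0.783) = 136.5/1.392 = 98.1 mM/s.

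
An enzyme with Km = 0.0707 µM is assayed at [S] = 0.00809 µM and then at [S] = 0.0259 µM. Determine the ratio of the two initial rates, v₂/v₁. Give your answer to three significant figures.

2.61

Since Vmax cancels, v₂/v₁ = [S]₂(Km+[S]₁) / [S]₁(Km+[S]₂).
= 0.0259×(0.0707+0.00809) / (0.00809×(0.0707+0.0259)) = 0.002041/0.0007815 = 2.61.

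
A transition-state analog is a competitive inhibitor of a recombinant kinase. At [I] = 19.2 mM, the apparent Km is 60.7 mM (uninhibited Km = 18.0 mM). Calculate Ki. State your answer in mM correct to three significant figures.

8.09 mM

Competitive: Km,app = α·Km with α = 1 + [I]/Ki.
α = Km,app/Km = 60.7/18.0 = 3.372.
Ki = [I]/(α − 1) = 19.2/2.372 = 8.09 mM.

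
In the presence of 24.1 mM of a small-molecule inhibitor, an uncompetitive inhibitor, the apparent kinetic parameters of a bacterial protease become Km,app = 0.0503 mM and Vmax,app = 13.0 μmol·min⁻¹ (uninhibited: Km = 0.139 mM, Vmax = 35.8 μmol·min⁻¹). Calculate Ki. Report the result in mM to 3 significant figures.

13.7 mM

Uncompetitive: Vmax,app = Vmax/α (and Km,app = Km/α) with α = 1 + [I]/Ki.
α = Vmax/Vmax,app = 35.8/13.0 = 2.754.
Since α = 1 + [I]/Ki, [I]/Ki = 2.754 − 1 = 1.754 and Ki = 24.1/1.754 = 13.7 mM.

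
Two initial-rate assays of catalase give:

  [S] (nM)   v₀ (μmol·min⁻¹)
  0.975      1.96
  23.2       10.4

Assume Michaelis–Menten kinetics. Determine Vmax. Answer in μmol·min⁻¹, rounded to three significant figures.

In reciprocal form, 1/v = (Km/Vmax)·(1/[S]) + 1/Vmax. The two points give (1/[S], 1/v) = (1.026, 0.5102) and (0.04310, 0.09615).
Slope = (0.5102 − 0.09615)/(1.026 − 0.04310) = 0.4214; intercept = 0.5102 − 0.4214×1.026 = 0.07799.
Vmax = 1/intercept = 12.8 μmol·min⁻¹; Km = slope × Vmax = 0.4214 × 12.8 = 5.40 nM.

12.8 μmol·min⁻¹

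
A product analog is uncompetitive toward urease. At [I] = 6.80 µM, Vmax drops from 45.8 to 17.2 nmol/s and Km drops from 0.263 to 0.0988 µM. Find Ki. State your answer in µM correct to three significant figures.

Uncompetitive: Vmax,app = Vmax/α (and Km,app = Km/α) with α = 1 + [I]/Ki.
α = Vmax/Vmax,app = 45.8/17.2 = 2.663.
Ki = [I]/(α − 1) = 6.80/1.663 = 4.09 µM.

4.09 µM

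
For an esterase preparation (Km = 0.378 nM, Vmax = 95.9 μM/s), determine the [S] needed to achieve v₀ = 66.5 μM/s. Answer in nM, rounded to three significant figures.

Rearranging v = Vmax[S]/(Km+[S]) gives [S] = Km·v/(Vmax − v).
[S] = 0.378 × 66.5 / (95.9 − 66.5) = 25.14/29.40 = 0.855 nM.

0.855 nM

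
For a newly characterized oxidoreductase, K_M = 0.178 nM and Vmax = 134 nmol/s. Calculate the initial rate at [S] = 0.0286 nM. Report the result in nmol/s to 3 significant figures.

18.5 nmol/s

v = Vmax·[S]/(Km + [S]) = 134 × 0.0286 / (0.178 + 0.0286)
  = 3.832 / 0.2066 = 18.5 nmol/s.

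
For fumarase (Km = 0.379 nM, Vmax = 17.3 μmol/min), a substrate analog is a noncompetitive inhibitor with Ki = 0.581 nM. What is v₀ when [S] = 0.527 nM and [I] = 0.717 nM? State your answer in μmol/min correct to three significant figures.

4.50 μmol/min

α = 1 + [I]/Ki = 1 + 0.717/0.581 = 2.234.
For a noncompetitive inhibitor, Vmax is reduced to Vmax/α while Km is unchanged: Km,app = 0.379 nM, Vmax,app = 7.74 μmol/min.
v = Vmax,app·[S]/(Km,app + [S]) = 7.74 × 0.527/(0.379 + 0.527) = 4.50 μmol/min.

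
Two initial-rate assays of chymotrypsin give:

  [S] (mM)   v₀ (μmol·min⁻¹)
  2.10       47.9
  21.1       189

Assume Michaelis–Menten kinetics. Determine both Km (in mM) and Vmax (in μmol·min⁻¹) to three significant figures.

Km = 10.2 mM; Vmax = 280 μmol·min⁻¹

In reciprocal form, 1/v = (Km/Vmax)·(1/[S]) + 1/Vmax. The two points give (1/[S], 1/v) = (0.4762, 0.02088) and (0.04739, 0.005291).
Slope = (0.02088 − 0.005291)/(0.4762 − 0.04739) = 0.03635; intercept = 0.02088 − 0.03635×0.4762 = 0.003568.
Vmax = 1/intercept = 280 μmol·min⁻¹; Km = slope × Vmax = 0.03635 × 280 = 10.2 mM.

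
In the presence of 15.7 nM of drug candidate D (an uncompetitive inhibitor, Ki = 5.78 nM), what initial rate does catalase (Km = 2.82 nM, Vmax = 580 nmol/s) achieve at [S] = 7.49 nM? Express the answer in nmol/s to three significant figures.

With α = 1 + [I]/Ki = 1 + 15.7/5.78 = 3.716, the uncompetitive rate law is v = (Vmax/α)·[S] / (Km/α + [S]).
v = (580/3.716)×7.49 / (2.82/3.716 + 7.49) = 1169/8.249 = 142 nmol/s.

142 nmol/s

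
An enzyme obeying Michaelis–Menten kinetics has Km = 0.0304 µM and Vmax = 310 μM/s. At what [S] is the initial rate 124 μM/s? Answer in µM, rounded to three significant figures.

The required fractional saturation is v/Vmax = 124/310 = 0.4000.
Then [S]/(Km+[S]) = 0.4000 ⇒ [S] = 0.0304 × 0.4000/(1 − 0.4000) = 0.0203 µM.

0.0203 µM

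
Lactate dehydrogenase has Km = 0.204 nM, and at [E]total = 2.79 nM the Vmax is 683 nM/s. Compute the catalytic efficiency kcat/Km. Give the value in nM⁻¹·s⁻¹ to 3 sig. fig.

1200 nM⁻¹·s⁻¹

kcat = Vmax/[E]total = 683/2.79 = 245 s⁻¹.
kcat/Km = 245/0.204 = 1200 nM⁻¹·s⁻¹.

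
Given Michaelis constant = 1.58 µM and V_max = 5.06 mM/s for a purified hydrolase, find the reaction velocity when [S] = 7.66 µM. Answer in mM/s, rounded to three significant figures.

v = Vmax·[S]/(Km + [S]) = 5.06 × 7.66 / (1.58 + 7.66)
  = 38.76 / 9.240 = 4.19 mM/s.

4.19 mM/s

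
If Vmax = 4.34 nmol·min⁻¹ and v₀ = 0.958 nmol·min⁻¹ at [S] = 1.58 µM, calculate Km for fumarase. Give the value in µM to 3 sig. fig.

5.58 µM

From v = Vmax[S]/(Km+[S]), Km = [S](Vmax − v)/v.
Km = 1.58 × (4.34 − 0.958) / 0.958 = 5.344/0.958 = 5.58 µM.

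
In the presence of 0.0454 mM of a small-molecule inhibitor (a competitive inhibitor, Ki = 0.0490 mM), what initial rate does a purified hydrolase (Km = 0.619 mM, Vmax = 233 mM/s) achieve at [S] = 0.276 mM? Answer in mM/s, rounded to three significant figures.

α = 1 + [I]/Ki = 1 + 0.0454/0.0490 = 1.927.
For a competitive inhibitor, Vmax is unchanged and the apparent Km becomes α·Km: Km,app = 1.19 mM, Vmax,app = 233 mM/s.
v = Vmax,app·[S]/(Km,app + [S]) = 233 × 0.276/(1.19 + 0.276) = 43.8 mM/s.

43.8 mM/s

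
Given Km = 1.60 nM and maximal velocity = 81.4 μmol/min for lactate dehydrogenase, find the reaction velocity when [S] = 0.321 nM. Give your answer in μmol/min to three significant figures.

[S]/(Km+[S]) = 0.321/1.921 = 0.1671, the fractional saturation.
v = 0.1671 × Vmax = 0.1671 × 81.4 = 13.6 μmol/min.

13.6 μmol/min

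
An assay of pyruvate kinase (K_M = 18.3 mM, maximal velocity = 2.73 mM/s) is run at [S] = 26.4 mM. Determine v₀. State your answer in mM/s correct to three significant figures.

1.61 mM/s

v = Vmax·[S]/(Km + [S]) = 2.73 × 26.4 / (18.3 + 26.4)
  = 72.07 / 44.70 = 1.61 mM/s.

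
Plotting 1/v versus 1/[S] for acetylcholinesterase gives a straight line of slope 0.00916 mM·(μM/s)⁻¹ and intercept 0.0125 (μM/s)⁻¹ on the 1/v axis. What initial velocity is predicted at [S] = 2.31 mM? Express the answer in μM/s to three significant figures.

60.7 μM/s

The y-intercept is 1/Vmax, so Vmax = 1/0.0125 = 80.0 μM/s.
The slope is Km/Vmax, so Km = 0.00916 × 80.0 = 0.733 mM.
Then v = 80.0 × 2.31/(0.733 + 2.31) = 60.7 μM/s.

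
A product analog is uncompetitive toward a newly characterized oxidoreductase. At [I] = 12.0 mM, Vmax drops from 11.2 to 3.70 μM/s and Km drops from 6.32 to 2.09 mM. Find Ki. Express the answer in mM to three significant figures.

Uncompetitive: Vmax,app = Vmax/α (and Km,app = Km/α) with α = 1 + [I]/Ki.
α = Vmax/Vmax,app = 11.2/3.70 = 3.027.
Since α = 1 + [I]/Ki, [I]/Ki = 3.027 − 1 = 2.027 and Ki = 12.0/2.027 = 5.92 mM.

5.92 mM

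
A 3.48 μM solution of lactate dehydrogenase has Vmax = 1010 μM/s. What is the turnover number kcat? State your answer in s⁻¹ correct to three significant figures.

290 s⁻¹

kcat = Vmax/[E]total = 1010 μM/s / 3.48 μM = 290 s⁻¹.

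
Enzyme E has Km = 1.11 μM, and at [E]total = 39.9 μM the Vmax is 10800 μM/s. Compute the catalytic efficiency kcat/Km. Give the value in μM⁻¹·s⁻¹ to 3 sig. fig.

244 μM⁻¹·s⁻¹

kcat = Vmax/[E]total = 10800/39.9 = 271 s⁻¹.
kcat/Km = 271/1.11 = 244 μM⁻¹·s⁻¹.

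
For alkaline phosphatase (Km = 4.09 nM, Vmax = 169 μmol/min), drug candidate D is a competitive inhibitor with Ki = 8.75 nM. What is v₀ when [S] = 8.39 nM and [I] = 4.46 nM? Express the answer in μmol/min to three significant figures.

With α = 1 + [I]/Ki = 1 + 4.46/8.75 = 1.510, the competitive rate law is v = Vmax[S] / (αKm + [S]).
v = 169×8.39 / (1.510×4.09 + 8.39) = 1418/14.56 = 97.4 μmol/min.

97.4 μmol/min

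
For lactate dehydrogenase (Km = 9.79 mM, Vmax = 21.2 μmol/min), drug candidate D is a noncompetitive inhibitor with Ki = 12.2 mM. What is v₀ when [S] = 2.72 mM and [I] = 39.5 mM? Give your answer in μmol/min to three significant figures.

α = 1 + [I]/Ki = 1 + 39.5/12.2 = 4.238.
For a noncompetitive inhibitor, Vmax is reduced to Vmax/α while Km is unchanged: Km,app = 9.79 mM, Vmax,app = 5.00 μmol/min.
v = Vmax,app·[S]/(Km,app + [S]) = 5.00 × 2.72/(9.79 + 2.72) = 1.09 μmol/min.

1.09 μmol/min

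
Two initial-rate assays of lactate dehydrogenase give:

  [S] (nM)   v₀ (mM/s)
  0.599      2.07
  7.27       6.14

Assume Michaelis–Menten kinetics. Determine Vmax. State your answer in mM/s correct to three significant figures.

In reciprocal form, 1/v = (Km/Vmax)·(1/[S]) + 1/Vmax. The two points give (1/[S], 1/v) = (1.669, 0.4831) and (0.1376, 0.1629).
Slope = (0.4831 − 0.1629)/(1.669 − 0.1376) = 0.2090; intercept = 0.4831 − 0.2090×1.669 = 0.1341.
Vmax = 1/intercept = 7.46 mM/s; Km = slope × Vmax = 0.2090 × 7.46 = 1.56 nM.

7.46 mM/s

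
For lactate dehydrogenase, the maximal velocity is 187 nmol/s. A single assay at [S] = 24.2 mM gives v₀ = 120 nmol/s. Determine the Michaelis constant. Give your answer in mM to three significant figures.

13.5 mM

From v = Vmax[S]/(Km+[S]), Km = [S](Vmax − v)/v.
Km = 24.2 × (187 − 120) / 120 = 1621/120 = 13.5 mM.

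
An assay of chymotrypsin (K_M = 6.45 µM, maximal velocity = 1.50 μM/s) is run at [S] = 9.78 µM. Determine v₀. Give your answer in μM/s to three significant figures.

[S]/(Km+[S]) = 9.78/16.23 = 0.6026, the fractional saturation.
v = 0.6026 × Vmax = 0.6026 × 1.50 = 0.904 μM/s.

0.904 μM/s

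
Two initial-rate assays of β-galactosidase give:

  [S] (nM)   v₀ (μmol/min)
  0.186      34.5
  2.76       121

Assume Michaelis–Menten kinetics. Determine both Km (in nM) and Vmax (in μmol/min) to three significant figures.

Km = 0.611 nM; Vmax = 148 μmol/min

In reciprocal form, 1/v = (Km/Vmax)·(1/[S]) + 1/Vmax. The two points give (1/[S], 1/v) = (5.376, 0.02899) and (0.3623, 0.008264).
Slope = (0.02899 − 0.008264)/(5.376 − 0.3623) = 0.004133; intercept = 0.02899 − 0.004133×5.376 = 0.006767.
Vmax = 1/intercept = 148 μmol/min; Km = slope × Vmax = 0.004133 × 148 = 0.611 nM.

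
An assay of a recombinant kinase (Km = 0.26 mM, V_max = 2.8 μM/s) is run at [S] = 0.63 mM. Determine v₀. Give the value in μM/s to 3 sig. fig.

1.98 μM/s

[S]/(Km+[S]) = 0.63/0.8900 = 0.7079, the fractional saturation.
v = 0.7079 × Vmax = 0.7079 × 2.8 = 1.98 μM/s.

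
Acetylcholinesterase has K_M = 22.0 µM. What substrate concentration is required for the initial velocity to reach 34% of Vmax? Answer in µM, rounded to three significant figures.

11.3 µM

v/Vmax = [S]/(Km+[S]) = 0.34, so [S] = Km·0.34/(1 − 0.34) = 22.0 × 0.5152.
[S] = 11.3 µM.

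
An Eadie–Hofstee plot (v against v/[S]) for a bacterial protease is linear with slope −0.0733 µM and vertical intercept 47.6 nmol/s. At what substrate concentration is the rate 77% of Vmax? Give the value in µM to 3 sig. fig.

The Eadie–Hofstee slope gives Km = 0.0733 µM (slope = −Km).
v/Vmax = [S]/(Km+[S]) = 0.77 ⇒ [S] = Km·0.77/(1−0.77) = 0.0733 × 3.348 = 0.245 µM.

0.245 µM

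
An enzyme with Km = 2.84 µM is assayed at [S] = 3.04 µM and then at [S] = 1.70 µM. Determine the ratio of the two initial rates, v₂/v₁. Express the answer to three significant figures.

0.724

The fractional saturations are [S]/(Km+[S]) = 3.04/5.880 = 0.5170 and 1.70/4.540 = 0.3744.
v₂/v₁ is just their ratio: 0.3744/0.5170 = 0.724.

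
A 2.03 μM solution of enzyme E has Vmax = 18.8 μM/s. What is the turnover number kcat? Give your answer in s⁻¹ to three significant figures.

9.26 s⁻¹

kcat = Vmax/[E]total = 18.8 μM/s / 2.03 μM = 9.26 s⁻¹.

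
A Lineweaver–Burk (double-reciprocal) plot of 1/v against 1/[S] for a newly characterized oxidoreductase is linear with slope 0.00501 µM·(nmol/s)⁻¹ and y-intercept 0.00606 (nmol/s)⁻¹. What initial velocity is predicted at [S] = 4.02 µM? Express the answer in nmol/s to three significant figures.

137 nmol/s

The y-intercept is 1/Vmax, so Vmax = 1/0.00606 = 165 nmol/s.
The slope is Km/Vmax, so Km = 0.00501 × 165 = 0.827 µM.
Then v = 165 × 4.02/(0.827 + 4.02) = 137 nmol/s.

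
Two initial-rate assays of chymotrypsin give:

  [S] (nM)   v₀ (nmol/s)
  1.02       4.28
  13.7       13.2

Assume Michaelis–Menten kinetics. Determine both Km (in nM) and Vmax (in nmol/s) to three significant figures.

Km = 2.76 nM; Vmax = 15.9 nmol/s

In reciprocal form, 1/v = (Km/Vmax)·(1/[S]) + 1/Vmax. The two points give (1/[S], 1/v) = (0.9804, 0.2336) and (0.07299, 0.07576).
Slope = (0.2336 − 0.07576)/(0.9804 − 0.07299) = 0.1740; intercept = 0.2336 − 0.1740×0.9804 = 0.06306.
Vmax = 1/intercept = 15.9 nmol/s; Km = slope × Vmax = 0.1740 × 15.9 = 2.76 nM.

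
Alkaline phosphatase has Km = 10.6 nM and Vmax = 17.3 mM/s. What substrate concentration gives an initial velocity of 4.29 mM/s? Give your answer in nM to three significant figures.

Rearranging v = Vmax[S]/(Km+[S]) gives [S] = Km·v/(Vmax − v).
[S] = 10.6 × 4.29 / (17.3 − 4.29) = 45.47/13.01 = 3.50 nM.

3.50 nM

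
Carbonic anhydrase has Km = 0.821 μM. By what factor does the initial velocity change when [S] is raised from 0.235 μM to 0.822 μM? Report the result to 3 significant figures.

2.25

The fractional saturations are [S]/(Km+[S]) = 0.235/1.056 = 0.2225 and 0.822/1.643 = 0.5003.
v₂/v₁ is just their ratio: 0.5003/0.2225 = 2.25.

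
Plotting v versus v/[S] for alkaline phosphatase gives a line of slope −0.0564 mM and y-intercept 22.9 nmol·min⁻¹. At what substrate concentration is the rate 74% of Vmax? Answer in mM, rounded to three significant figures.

0.161 mM

The Eadie–Hofstee slope gives Km = 0.0564 mM (slope = −Km).
v/Vmax = [S]/(Km+[S]) = 0.74 ⇒ [S] = Km·0.74/(1−0.74) = 0.0564 × 2.846 = 0.161 mM.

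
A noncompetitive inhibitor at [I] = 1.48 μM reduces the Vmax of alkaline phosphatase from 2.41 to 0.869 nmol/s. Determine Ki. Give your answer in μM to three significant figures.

Noncompetitive: Vmax,app = Vmax/α with α = 1 + [I]/Ki.
α = Vmax/Vmax,app = 2.41/0.869 = 2.773.
Ki = [I]/(α − 1) = 1.48/1.773 = 0.835 μM.

0.835 μM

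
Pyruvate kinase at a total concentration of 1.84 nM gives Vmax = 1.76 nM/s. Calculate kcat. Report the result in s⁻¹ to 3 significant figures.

0.957 s⁻¹

kcat = Vmax/[E]total = 1.76 nM/s / 1.84 nM = 0.957 s⁻¹.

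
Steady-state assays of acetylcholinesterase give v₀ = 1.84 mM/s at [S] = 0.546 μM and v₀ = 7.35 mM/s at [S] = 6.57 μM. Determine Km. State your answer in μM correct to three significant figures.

In reciprocal form, 1/v = (Km/Vmax)·(1/[S]) + 1/Vmax. The two points give (1/[S], 1/v) = (1.832, 0.5435) and (0.1522, 0.1361).
Slope = (0.5435 − 0.1361)/(1.832 − 0.1522) = 0.2426; intercept = 0.5435 − 0.2426×1.832 = 0.09913.
Vmax = 1/intercept = 10.1 mM/s; Km = slope × Vmax = 0.2426 × 10.1 = 2.45 μM.

2.45 μM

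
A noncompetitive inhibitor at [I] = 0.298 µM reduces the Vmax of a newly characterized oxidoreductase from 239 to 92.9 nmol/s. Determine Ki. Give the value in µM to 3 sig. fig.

0.189 µM

Noncompetitive: Vmax,app = Vmax/α with α = 1 + [I]/Ki.
α = Vmax/Vmax,app = 239/92.9 = 2.573.
Since α = 1 + [I]/Ki, [I]/Ki = 2.573 − 1 = 1.573 and Ki = 0.298/1.573 = 0.189 µM.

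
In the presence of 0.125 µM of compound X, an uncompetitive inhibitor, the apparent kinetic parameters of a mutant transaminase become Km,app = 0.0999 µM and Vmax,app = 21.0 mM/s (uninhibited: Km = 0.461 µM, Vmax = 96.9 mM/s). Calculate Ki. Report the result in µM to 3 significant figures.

0.0346 µM

Uncompetitive: Vmax,app = Vmax/α (and Km,app = Km/α) with α = 1 + [I]/Ki.
α = Vmax/Vmax,app = 96.9/21.0 = 4.614.
Since α = 1 + [I]/Ki, [I]/Ki = 4.614 − 1 = 3.614 and Ki = 0.125/3.614 = 0.0346 µM.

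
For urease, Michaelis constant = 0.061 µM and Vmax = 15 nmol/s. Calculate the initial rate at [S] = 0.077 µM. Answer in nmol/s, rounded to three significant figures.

8.37 nmol/s

[S]/(Km+[S]) = 0.077/0.1380 = 0.5580, the fractional saturation.
v = 0.5580 × Vmax = 0.5580 × 15 = 8.37 nmol/s.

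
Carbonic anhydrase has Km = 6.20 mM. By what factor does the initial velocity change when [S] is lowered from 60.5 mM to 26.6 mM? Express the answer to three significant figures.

The fractional saturations are [S]/(Km+[S]) = 60.5/66.70 = 0.9070 and 26.6/32.80 = 0.8110.
v₂/v₁ is just their ratio: 0.8110/0.9070 = 0.894.

0.894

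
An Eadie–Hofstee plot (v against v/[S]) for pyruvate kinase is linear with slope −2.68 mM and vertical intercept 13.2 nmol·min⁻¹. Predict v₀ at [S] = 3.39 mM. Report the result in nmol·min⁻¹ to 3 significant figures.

7.37 nmol·min⁻¹

In the Eadie–Hofstee form v = Vmax − Km·(v/[S]), the slope is −Km and the intercept is Vmax, so Km = 2.68 mM and Vmax = 13.2 nmol·min⁻¹.
v = 13.2 × 3.39/(2.68 + 3.39) = 7.37 nmol·min⁻¹.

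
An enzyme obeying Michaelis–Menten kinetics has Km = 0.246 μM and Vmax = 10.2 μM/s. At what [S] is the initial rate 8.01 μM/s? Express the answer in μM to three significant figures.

Rearranging v = Vmax[S]/(Km+[S]) gives [S] = Km·v/(Vmax − v).
[S] = 0.246 × 8.01 / (10.2 − 8.01) = 1.970/2.190 = 0.900 μM.

0.900 μM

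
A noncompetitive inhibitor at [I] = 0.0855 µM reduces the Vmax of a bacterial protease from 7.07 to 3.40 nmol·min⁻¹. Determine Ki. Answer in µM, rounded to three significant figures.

0.0792 µM

Noncompetitive: Vmax,app = Vmax/α with α = 1 + [I]/Ki.
α = Vmax/Vmax,app = 7.07/3.40 = 2.079.
Since α = 1 + [I]/Ki, [I]/Ki = 2.079 − 1 = 1.079 and Ki = 0.0855/1.079 = 0.0792 µM.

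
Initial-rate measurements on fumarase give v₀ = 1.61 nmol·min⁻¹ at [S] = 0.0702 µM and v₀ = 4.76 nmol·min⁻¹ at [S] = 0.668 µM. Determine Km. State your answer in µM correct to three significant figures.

In reciprocal form, 1/v = (Km/Vmax)·(1/[S]) + 1/Vmax. The two points give (1/[S], 1/v) = (14.25, 0.6211) and (1.497, 0.2101).
Slope = (0.6211 − 0.2101)/(14.25 − 1.497) = 0.03224; intercept = 0.6211 − 0.03224×14.25 = 0.1618.
Vmax = 1/intercept = 6.18 nmol·min⁻¹; Km = slope × Vmax = 0.03224 × 6.18 = 0.199 µM.

0.199 µM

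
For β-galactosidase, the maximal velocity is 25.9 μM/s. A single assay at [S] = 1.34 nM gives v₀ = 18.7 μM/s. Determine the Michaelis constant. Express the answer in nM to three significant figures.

0.516 nM

v/Vmax = 18.7/25.9 = 0.7220 = [S]/(Km+[S]).
So Km + [S] = [S]/0.7220 = 1.856 nM, giving Km = 1.856 − 1.34 = 0.516 nM.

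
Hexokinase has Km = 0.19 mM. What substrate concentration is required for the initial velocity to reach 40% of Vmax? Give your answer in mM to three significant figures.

0.127 mM

v/Vmax = [S]/(Km+[S]) = 0.4, so [S] = Km·0.4/(1 − 0.4) = 0.19 × 0.6667.
[S] = 0.127 mM.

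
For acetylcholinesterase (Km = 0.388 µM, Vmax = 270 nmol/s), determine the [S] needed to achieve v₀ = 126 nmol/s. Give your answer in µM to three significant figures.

0.339 µM

Rearranging v = Vmax[S]/(Km+[S]) gives [S] = Km·v/(Vmax − v).
[S] = 0.388 × 126 / (270 − 126) = 48.89/144.0 = 0.339 µM.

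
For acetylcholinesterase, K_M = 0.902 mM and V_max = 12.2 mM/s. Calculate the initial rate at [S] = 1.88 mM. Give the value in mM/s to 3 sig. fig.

[S]/(Km+[S]) = 1.88/2.782 = 0.6758, the fractional saturation.
v = 0.6758 × Vmax = 0.6758 × 12.2 = 8.24 mM/s.

8.24 mM/s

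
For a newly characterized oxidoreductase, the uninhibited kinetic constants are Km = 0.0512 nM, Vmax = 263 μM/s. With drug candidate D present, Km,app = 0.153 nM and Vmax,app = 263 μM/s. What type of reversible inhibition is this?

competitive

Km increases (0.0512 → 0.153 nM) while Vmax is unchanged — the hallmark of competitive inhibition.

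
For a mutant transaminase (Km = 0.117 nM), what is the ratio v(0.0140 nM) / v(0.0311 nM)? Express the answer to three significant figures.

The fractional saturations are [S]/(Km+[S]) = 0.0311/0.1481 = 0.2100 and 0.0140/0.1310 = 0.1069.
v₂/v₁ is just their ratio: 0.1069/0.2100 = 0.509.

0.509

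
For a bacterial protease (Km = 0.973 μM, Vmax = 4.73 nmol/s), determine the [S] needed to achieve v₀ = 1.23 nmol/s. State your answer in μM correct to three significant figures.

The required fractional saturation is v/Vmax = 1.23/4.73 = 0.2600.
Then [S]/(Km+[S]) = 0.2600 ⇒ [S] = 0.973 × 0.2600/(1 − 0.2600) = 0.342 μM.

0.342 μM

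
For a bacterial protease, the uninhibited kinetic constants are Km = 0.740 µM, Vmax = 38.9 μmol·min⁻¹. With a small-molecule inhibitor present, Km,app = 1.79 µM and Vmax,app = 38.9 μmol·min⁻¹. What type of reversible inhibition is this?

Km increases (0.740 → 1.79 µM) while Vmax is unchanged — the hallmark of competitive inhibition.

competitive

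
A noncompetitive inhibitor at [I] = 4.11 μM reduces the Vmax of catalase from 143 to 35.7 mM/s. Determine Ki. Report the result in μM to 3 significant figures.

Noncompetitive: Vmax,app = Vmax/α with α = 1 + [I]/Ki.
α = Vmax/Vmax,app = 143/35.7 = 4.006.
Since α = 1 + [I]/Ki, [I]/Ki = 4.006 − 1 = 3.006 and Ki = 4.11/3.006 = 1.37 μM.

1.37 μM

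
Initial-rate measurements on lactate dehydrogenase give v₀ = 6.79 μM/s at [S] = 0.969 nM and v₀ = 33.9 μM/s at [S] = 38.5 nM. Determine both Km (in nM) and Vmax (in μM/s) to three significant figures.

Km = 4.42 nM; Vmax = 37.8 μM/s

From v = Vmax[S]/(Km+[S]), each point gives Vmax = v(Km+[S])/[S].
Equating: 6.79(Km+0.969)/0.969 = 33.9(Km+38.5)/38.5.
7.007·Km + 6.79 = 0.8805·Km + 33.9, so (7.007 − 0.8805)·Km = 33.9 − 6.79.
Km = 27.11/6.127 = 4.42 nM; then Vmax = 6.79(4.42+0.969)/0.969 = 37.8 μM/s.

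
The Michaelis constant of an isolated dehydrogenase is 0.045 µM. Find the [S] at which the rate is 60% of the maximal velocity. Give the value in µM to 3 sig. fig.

0.0675 µM

v/Vmax = [S]/(Km+[S]) = 0.6, so [S] = Km·0.6/(1 − 0.6) = 0.045 × 1.500.
[S] = 0.0675 µM.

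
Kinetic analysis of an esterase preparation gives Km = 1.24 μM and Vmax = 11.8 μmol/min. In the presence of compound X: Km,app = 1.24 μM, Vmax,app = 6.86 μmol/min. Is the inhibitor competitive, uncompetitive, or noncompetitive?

Vmax decreases (11.8 → 6.86 μmol/min) while Km is unchanged — pure noncompetitive inhibition.

noncompetitive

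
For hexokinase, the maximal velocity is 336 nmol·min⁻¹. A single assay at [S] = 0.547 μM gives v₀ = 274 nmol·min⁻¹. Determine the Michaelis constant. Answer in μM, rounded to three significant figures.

0.124 μM

From v = Vmax[S]/(Km+[S]), Km = [S](Vmax − v)/v.
Km = 0.547 × (336 − 274) / 274 = 33.91/274 = 0.124 μM.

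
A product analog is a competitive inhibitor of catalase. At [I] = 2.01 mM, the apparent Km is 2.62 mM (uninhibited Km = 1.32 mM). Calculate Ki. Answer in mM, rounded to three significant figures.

2.04 mM

Competitive: Km,app = α·Km with α = 1 + [I]/Ki.
α = Km,app/Km = 2.62/1.32 = 1.985.
Since α = 1 + [I]/Ki, [I]/Ki = 1.985 − 1 = 0.9848 and Ki = 2.01/0.9848 = 2.04 mM.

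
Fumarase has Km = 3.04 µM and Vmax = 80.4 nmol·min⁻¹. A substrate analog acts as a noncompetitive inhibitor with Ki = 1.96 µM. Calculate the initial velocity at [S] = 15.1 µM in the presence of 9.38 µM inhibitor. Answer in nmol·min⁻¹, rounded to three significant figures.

With α = 1 + [I]/Ki = 1 + 9.38/1.96 = 5.786, the noncompetitive rate law is v = (Vmax/α)·[S] / (Km + [S]).
v = (80.4/5.786)×15.1 / (3.04 + 15.1) = 209.8/18.14 = 11.6 nmol·min⁻¹.

11.6 nmol·min⁻¹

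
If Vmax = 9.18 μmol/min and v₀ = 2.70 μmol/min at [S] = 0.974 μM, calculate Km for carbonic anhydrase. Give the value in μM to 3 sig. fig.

From v = Vmax[S]/(Km+[S]), Km = [S](Vmax − v)/v.
Km = 0.974 × (9.18 − 2.70) / 2.70 = 6.312/2.70 = 2.34 μM.

2.34 μM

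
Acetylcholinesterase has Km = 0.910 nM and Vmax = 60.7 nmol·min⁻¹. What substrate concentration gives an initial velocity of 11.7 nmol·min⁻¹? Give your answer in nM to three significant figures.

The required fractional saturation is v/Vmax = 11.7/60.7 = 0.1928.
Then [S]/(Km+[S]) = 0.1928 ⇒ [S] = 0.910 × 0.1928/(1 − 0.1928) = 0.217 nM.

0.217 nM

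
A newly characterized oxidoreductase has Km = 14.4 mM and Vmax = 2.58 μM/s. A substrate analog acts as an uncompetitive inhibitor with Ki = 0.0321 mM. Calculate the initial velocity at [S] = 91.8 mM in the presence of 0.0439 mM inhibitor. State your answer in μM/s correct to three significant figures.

1.02 μM/s

α = 1 + [I]/Ki = 1 + 0.0439/0.0321 = 2.368.
For an uncompetitive inhibitor, both parameters are divided by α, giving Vmax/α and Km/α: Km,app = 6.08 mM, Vmax,app = 1.09 μM/s.
v = Vmax,app·[S]/(Km,app + [S]) = 1.09 × 91.8/(6.08 + 91.8) = 1.02 μM/s.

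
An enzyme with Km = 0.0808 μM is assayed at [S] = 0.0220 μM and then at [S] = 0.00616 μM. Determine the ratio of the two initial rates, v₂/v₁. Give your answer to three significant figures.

Since Vmax cancels, v₂/v₁ = [S]₂(Km+[S]₁) / [S]₁(Km+[S]₂).
= 0.00616×(0.0808+0.0220) / (0.0220×(0.0808+0.00616)) = 0.0006332/0.001913 = 0.331.

0.331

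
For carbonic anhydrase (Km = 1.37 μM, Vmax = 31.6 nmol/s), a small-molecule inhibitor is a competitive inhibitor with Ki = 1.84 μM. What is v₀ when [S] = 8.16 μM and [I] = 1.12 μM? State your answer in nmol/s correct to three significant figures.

α = 1 + [I]/Ki = 1 + 1.12/1.84 = 1.609.
For a competitive inhibitor, Vmax is unchanged and the apparent Km becomes α·Km: Km,app = 2.20 μM, Vmax,app = 31.6 nmol/s.
v = Vmax,app·[S]/(Km,app + [S]) = 31.6 × 8.16/(2.20 + 8.16) = 24.9 nmol/s.

24.9 nmol/s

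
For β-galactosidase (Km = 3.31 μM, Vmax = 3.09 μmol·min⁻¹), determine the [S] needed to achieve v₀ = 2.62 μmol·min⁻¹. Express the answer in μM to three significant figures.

18.5 μM

Rearranging v = Vmax[S]/(Km+[S]) gives [S] = Km·v/(Vmax − v).
[S] = 3.31 × 2.62 / (3.09 − 2.62) = 8.672/0.4700 = 18.5 μM.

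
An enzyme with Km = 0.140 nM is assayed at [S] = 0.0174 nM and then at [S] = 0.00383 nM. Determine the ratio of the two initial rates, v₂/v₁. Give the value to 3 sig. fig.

The fractional saturations are [S]/(Km+[S]) = 0.0174/0.1574 = 0.1105 and 0.00383/0.1438 = 0.02663.
v₂/v₁ is just their ratio: 0.02663/0.1105 = 0.241.

0.241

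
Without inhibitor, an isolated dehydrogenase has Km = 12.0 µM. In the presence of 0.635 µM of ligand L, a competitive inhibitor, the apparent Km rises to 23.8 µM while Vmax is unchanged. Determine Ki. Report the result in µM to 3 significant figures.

0.646 µM

Competitive: Km,app = α·Km with α = 1 + [I]/Ki.
α = Km,app/Km = 23.8/12.0 = 1.983.
Since α = 1 + [I]/Ki, [I]/Ki = 1.983 − 1 = 0.9833 and Ki = 0.635/0.9833 = 0.646 µM.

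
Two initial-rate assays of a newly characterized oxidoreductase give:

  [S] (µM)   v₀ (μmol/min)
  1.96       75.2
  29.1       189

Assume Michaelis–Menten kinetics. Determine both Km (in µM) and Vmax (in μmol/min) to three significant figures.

Km = 3.57 µM; Vmax = 212 μmol/min

From v = Vmax[S]/(Km+[S]), each point gives Vmax = v(Km+[S])/[S].
Equating: 75.2(Km+1.96)/1.96 = 189(Km+29.1)/29.1.
38.37·Km + 75.2 = 6.495·Km + 189, so (38.37 − 6.495)·Km = 189 − 75.2.
Km = 113.8/31.87 = 3.57 µM; then Vmax = 75.2(3.57+1.96)/1.96 = 212 μmol/min.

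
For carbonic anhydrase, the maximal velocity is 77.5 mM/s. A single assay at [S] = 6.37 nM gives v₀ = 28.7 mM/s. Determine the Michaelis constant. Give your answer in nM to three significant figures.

From v = Vmax[S]/(Km+[S]), Km = [S](Vmax − v)/v.
Km = 6.37 × (77.5 − 28.7) / 28.7 = 310.9/28.7 = 10.8 nM.

10.8 nM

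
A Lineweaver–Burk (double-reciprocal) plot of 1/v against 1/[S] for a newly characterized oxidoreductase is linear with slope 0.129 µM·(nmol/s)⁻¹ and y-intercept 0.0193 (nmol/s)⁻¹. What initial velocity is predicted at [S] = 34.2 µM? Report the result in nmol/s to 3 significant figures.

43.3 nmol/s

The y-intercept is 1/Vmax, so Vmax = 1/0.0193 = 51.8 nmol/s.
The slope is Km/Vmax, so Km = 0.129 × 51.8 = 6.68 µM.
Then v = 51.8 × 34.2/(6.68 + 34.2) = 43.3 nmol/s.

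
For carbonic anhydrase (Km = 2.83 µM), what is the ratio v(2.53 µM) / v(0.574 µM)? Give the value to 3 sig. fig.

Since Vmax cancels, v₂/v₁ = [S]₂(Km+[S]₁) / [S]₁(Km+[S]₂).
= 2.53×(2.83+0.574) / (0.574×(2.83+2.53)) = 8.612/3.077 = 2.80.

2.80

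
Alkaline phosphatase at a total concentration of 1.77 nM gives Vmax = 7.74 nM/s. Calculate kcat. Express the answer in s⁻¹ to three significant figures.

kcat = Vmax/[E]total = 7.74 nM/s / 1.77 nM = 4.37 s⁻¹.

4.37 s⁻¹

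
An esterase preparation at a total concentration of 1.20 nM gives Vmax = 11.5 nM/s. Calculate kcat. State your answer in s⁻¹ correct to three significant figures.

9.58 s⁻¹

kcat = Vmax/[E]total = 11.5 nM/s / 1.20 nM = 9.58 s⁻¹.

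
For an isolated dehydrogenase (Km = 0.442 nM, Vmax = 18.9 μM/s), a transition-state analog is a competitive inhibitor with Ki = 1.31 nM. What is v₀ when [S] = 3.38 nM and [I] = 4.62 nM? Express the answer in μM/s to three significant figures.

With α = 1 + [I]/Ki = 1 + 4.62/1.31 = 4.527, the competitive rate law is v = Vmax[S] / (αKm + [S]).
v = 18.9×3.38 / (4.527×0.442 + 3.38) = 63.88/5.381 = 11.9 μM/s.

11.9 μM/s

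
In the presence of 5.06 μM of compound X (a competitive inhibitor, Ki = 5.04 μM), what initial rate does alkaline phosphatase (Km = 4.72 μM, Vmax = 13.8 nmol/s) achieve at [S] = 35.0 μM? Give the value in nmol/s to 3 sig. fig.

10.9 nmol/s

With α = 1 + [I]/Ki = 1 + 5.06/5.04 = 2.004, the competitive rate law is v = Vmax[S] / (αKm + [S]).
v = 13.8×35.0 / (2.004×4.72 + 35.0) = 483.0/44.46 = 10.9 nmol/s.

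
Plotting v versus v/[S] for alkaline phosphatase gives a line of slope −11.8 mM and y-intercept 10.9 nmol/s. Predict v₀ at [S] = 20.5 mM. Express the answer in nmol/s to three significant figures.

In the Eadie–Hofstee form v = Vmax − Km·(v/[S]), the slope is −Km and the intercept is Vmax, so Km = 11.8 mM and Vmax = 10.9 nmol/s.
v = 10.9 × 20.5/(11.8 + 20.5) = 6.92 nmol/s.

6.92 nmol/s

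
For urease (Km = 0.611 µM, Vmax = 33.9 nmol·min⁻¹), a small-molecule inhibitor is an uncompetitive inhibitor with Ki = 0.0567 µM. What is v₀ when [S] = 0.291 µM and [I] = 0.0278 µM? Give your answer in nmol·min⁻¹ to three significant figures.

9.44 nmol·min⁻¹

α = 1 + [I]/Ki = 1 + 0.0278/0.0567 = 1.490.
For an uncompetitive inhibitor, both parameters are divided by α, giving Vmax/α and Km/α: Km,app = 0.410 µM, Vmax,app = 22.7 nmol·min⁻¹.
v = Vmax,app·[S]/(Km,app + [S]) = 22.7 × 0.291/(0.410 + 0.291) = 9.44 nmol·min⁻¹.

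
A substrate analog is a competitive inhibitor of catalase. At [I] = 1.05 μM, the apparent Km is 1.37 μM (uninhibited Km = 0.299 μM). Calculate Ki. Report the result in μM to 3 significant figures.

0.293 μM

Competitive: Km,app = α·Km with α = 1 + [I]/Ki.
α = Km,app/Km = 1.37/0.299 = 4.582.
Ki = [I]/(α − 1) = 1.05/3.582 = 0.293 μM.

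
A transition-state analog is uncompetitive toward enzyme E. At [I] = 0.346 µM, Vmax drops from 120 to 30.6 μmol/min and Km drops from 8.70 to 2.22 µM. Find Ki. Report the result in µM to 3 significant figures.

Uncompetitive: Vmax,app = Vmax/α (and Km,app = Km/α) with α = 1 + [I]/Ki.
α = Vmax/Vmax,app = 120/30.6 = 3.922.
Ki = [I]/(α − 1) = 0.346/2.922 = 0.118 µM.

0.118 µM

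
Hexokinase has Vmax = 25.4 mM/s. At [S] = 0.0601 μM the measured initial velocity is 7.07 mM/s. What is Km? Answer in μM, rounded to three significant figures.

From v = Vmax[S]/(Km+[S]), Km = [S](Vmax − v)/v.
Km = 0.0601 × (25.4 − 7.07) / 7.07 = 1.102/7.07 = 0.156 μM.

0.156 μM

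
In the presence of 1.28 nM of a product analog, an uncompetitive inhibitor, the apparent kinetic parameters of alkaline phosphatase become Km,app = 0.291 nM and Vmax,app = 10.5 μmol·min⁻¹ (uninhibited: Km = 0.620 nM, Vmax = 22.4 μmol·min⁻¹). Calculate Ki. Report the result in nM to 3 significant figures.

Uncompetitive: Vmax,app = Vmax/α (and Km,app = Km/α) with α = 1 + [I]/Ki.
α = Vmax/Vmax,app = 22.4/10.5 = 2.133.
Ki = [I]/(α − 1) = 1.28/1.133 = 1.13 nM.

1.13 nM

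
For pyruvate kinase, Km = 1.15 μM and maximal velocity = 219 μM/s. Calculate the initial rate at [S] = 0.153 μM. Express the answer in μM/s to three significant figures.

v = Vmax·[S]/(Km + [S]) = 219 × 0.153 / (1.15 + 0.153)
  = 33.51 / 1.303 = 25.7 μM/s.

25.7 μM/s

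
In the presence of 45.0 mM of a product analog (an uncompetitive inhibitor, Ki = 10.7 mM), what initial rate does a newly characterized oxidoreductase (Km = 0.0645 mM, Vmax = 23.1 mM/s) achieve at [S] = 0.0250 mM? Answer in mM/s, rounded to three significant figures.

α = 1 + [I]/Ki = 1 + 45.0/10.7 = 5.206.
For an uncompetitive inhibitor, both parameters are divided by α, giving Vmax/α and Km/α: Km,app = 0.0124 mM, Vmax,app = 4.44 mM/s.
v = Vmax,app·[S]/(Km,app + [S]) = 4.44 × 0.0250/(0.0124 + 0.0250) = 2.97 mM/s.

2.97 mM/s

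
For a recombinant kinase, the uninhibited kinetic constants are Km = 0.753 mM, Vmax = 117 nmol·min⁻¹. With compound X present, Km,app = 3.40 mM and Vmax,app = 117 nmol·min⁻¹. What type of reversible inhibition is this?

Km increases (0.753 → 3.40 mM) while Vmax is unchanged — the hallmark of competitive inhibition.

competitive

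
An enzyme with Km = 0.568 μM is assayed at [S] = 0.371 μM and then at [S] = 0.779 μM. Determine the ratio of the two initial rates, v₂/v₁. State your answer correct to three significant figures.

Since Vmax cancels, v₂/v₁ = [S]₂(Km+[S]₁) / [S]₁(Km+[S]₂).
= 0.779×(0.568+0.371) / (0.371×(0.568+0.779)) = 0.7315/0.4997 = 1.46.

1.46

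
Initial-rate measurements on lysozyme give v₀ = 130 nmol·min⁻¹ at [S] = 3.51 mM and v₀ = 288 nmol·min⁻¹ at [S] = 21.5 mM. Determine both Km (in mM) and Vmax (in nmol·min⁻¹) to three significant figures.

In reciprocal form, 1/v = (Km/Vmax)·(1/[S]) + 1/Vmax. The two points give (1/[S], 1/v) = (0.2849, 0.007692) and (0.04651, 0.003472).
Slope = (0.007692 − 0.003472)/(0.2849 − 0.04651) = 0.01770; intercept = 0.007692 − 0.01770×0.2849 = 0.002649.
Vmax = 1/intercept = 378 nmol·min⁻¹; Km = slope × Vmax = 0.01770 × 378 = 6.68 mM.

Km = 6.68 mM; Vmax = 378 nmol·min⁻¹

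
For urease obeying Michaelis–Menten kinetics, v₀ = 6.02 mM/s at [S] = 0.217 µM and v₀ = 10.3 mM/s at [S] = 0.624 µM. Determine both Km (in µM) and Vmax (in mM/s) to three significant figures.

Km = 0.381 µM; Vmax = 16.6 mM/s

In reciprocal form, 1/v = (Km/Vmax)·(1/[S]) + 1/Vmax. The two points give (1/[S], 1/v) = (4.608, 0.1661) and (1.603, 0.09709).
Slope = (0.1661 − 0.09709)/(4.608 − 1.603) = 0.02296; intercept = 0.1661 − 0.02296×4.608 = 0.06029.
Vmax = 1/intercept = 16.6 mM/s; Km = slope × Vmax = 0.02296 × 16.6 = 0.381 µM.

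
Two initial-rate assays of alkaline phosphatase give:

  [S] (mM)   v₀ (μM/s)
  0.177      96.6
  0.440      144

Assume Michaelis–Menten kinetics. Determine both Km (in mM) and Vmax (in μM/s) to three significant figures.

Km = 0.217 mM; Vmax = 215 μM/s

From v = Vmax[S]/(Km+[S]), each point gives Vmax = v(Km+[S])/[S].
Equating: 96.6(Km+0.177)/0.177 = 144(Km+0.440)/0.440.
545.8·Km + 96.6 = 327.3·Km + 144, so (545.8 − 327.3)·Km = 144 − 96.6.
Km = 47.40/218.5 = 0.217 mM; then Vmax = 96.6(0.217+0.177)/0.177 = 215 μM/s.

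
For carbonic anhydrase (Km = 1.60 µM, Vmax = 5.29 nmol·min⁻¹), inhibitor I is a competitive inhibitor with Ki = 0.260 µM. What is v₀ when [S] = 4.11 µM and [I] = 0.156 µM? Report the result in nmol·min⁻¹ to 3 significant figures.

α = 1 + [I]/Ki = 1 + 0.156/0.260 = 1.600.
For a competitive inhibitor, Vmax is unchanged and the apparent Km becomes α·Km: Km,app = 2.56 µM, Vmax,app = 5.29 nmol·min⁻¹.
v = Vmax,app·[S]/(Km,app + [S]) = 5.29 × 4.11/(2.56 + 4.11) = 3.26 nmol·min⁻¹.

3.26 nmol·min⁻¹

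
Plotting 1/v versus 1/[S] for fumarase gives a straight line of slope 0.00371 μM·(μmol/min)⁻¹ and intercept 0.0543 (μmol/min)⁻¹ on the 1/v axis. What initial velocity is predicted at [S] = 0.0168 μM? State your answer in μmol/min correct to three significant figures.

3.63 μmol/min

The y-intercept is 1/Vmax, so Vmax = 1/0.0543 = 18.4 μmol/min.
The slope is Km/Vmax, so Km = 0.00371 × 18.4 = 0.0683 μM.
Then v = 18.4 × 0.0168/(0.0683 + 0.0168) = 3.63 μmol/min.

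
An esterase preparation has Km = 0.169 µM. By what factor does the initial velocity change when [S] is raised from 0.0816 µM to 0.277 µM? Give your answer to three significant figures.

The fractional saturations are [S]/(Km+[S]) = 0.0816/0.2506 = 0.3256 and 0.277/0.4460 = 0.6211.
v₂/v₁ is just their ratio: 0.6211/0.3256 = 1.91.

1.91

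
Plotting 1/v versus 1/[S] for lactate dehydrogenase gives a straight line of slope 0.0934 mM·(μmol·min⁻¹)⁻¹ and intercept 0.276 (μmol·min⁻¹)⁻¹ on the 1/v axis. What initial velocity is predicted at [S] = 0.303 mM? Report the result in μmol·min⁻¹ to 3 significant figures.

1.71 μmol·min⁻¹

The y-intercept is 1/Vmax, so Vmax = 1/0.276 = 3.62 μmol·min⁻¹.
The slope is Km/Vmax, so Km = 0.0934 × 3.62 = 0.338 mM.
Then v = 3.62 × 0.303/(0.338 + 0.303) = 1.71 μmol·min⁻¹.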